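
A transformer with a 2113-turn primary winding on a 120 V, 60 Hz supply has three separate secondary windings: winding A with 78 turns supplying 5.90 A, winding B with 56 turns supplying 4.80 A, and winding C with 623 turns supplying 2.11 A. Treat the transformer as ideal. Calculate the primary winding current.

I_p ≈ 0.967 A

V_A = 120 × 78/2113 = 4.4297 V; V_B = 120 × 56/2113 = 3.1803 V; V_C = 120 × 623/2113 = 35.381 V.
P_out = V_A I_A + V_B I_B + V_C I_C = 4.4297×5.90 + 3.1803×4.80 + 35.381×2.11 = 26.135 + 15.265 + 74.654 = 116.05 W.
Ideal ⇒ P_in = P_out, so I_p = P_out/V_p = 116.05/120 = 0.967 A.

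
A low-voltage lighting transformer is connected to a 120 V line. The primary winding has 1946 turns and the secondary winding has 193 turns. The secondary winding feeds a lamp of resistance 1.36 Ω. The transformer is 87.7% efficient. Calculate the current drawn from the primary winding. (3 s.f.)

V_s = 120 × 193/1946 = 11.901 V.
I_s = V_s/R = 11.901/1.36 = 8.7510 A.
P_out = V_s I_s = 11.901 × 8.7510 = 104.15 W.
P_in = P_out/η = 104.15/0.877 = 118.76 W.
I_p = P_in/V_p = 118.76/120 = 0.990 A.

I_p ≈ 0.990 A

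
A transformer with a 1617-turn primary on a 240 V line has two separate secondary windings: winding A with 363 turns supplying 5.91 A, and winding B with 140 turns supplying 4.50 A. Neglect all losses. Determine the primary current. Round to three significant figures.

I_p ≈ 1.72 A

V_A = 240 × 363/1617 = 53.878 V; V_B = 240 × 140/1617 = 20.779 V.
P_out = V_A I_A + V_B I_B = 53.878×5.91 + 20.779×4.50 = 318.42 + 93.506 = 411.92 W.
Ideal ⇒ P_in = P_out, so I_p = P_out/V_p = 411.92/240 = 1.72 A.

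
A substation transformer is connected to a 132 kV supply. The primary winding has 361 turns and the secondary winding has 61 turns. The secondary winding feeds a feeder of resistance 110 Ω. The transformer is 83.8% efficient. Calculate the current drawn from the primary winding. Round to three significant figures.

I_p ≈ 40.9 A

V_s = 132000 × 61/361 = 22305 V.
I_s = V_s/R = 22305/110 = 202.77 A.
P_out = V_s I_s = 22305 × 202.77 = 4.5227×10^6 W.
P_in = P_out/η = 4.5227×10^6/0.838 = 5.3970×10^6 W.
I_p = P_in/V_p = 5.3970×10^6/132000 = 40.9 A.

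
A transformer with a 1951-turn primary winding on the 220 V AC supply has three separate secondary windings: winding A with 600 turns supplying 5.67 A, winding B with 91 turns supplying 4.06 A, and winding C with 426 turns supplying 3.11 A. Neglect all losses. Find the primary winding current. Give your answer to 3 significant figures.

I_p ≈ 2.61 A

V_A = 220 × 600/1951 = 67.658 V; V_B = 220 × 91/1951 = 10.261 V; V_C = 220 × 426/1951 = 48.037 V.
P_out = V_A I_A + V_B I_B + V_C I_C = 67.658×5.67 + 10.261×4.06 + 48.037×3.11 = 383.62 + 41.661 + 149.39 = 574.67 W.
Ideal ⇒ P_in = P_out, so I_p = P_out/V_p = 574.67/220 = 2.61 A.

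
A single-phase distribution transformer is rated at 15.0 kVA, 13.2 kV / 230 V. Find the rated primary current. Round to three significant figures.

I_p ≈ 1.14 A

I_p = S/V_p = 15000/13200 = 1.14 A.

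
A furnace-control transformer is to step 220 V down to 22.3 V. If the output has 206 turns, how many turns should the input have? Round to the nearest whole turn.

N_in = 2032 turns

N_in/N_out = V_in/V_out, so N_in = 206 × 220/22.3 = 2032.3 ≈ 2032 turns.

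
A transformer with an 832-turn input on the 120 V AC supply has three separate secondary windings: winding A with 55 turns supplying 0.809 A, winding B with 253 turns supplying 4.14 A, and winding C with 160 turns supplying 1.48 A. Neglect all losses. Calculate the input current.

I_in ≈ 1.60 A

V_A = 120 × 55/832 = 7.9327 V; V_B = 120 × 253/832 = 36.490 V; V_C = 120 × 160/832 = 23.077 V.
P_out = V_A I_A + V_B I_B + V_C I_C = 7.9327×0.809 + 36.490×4.14 + 23.077×1.48 = 6.4175 + 151.07 + 34.154 = 191.64 W.
Ideal ⇒ P_in = P_out, so I_in = P_out/V_in = 191.64/120 = 1.60 A.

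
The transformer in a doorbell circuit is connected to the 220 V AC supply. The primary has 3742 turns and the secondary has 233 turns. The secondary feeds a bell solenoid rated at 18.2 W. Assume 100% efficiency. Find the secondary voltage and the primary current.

V_s ≈ 13.7 V, I_p ≈ 0.0827 A

V_s = V_p × N_s/N_p = 220 × 233/3742 = 13.699 V.
I_s = P/V_s = 18.2/13.699 = 1.3286 A.
I_p = I_s × N_s/N_p = 1.3286 × 233/3742 = 0.0827 A.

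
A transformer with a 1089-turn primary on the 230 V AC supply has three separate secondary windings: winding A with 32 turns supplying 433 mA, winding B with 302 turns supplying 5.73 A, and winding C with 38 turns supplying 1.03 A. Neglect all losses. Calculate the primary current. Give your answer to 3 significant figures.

V_A = 230 × 32/1089 = 6.7585 V; V_B = 230 × 302/1089 = 63.783 V; V_C = 230 × 38/1089 = 8.0257 V.
P_out = V_A I_A + V_B I_B + V_C I_C = 6.7585×0.433 + 63.783×5.73 + 8.0257×1.03 = 2.9264 + 365.48 + 8.2665 = 376.67 W.
Ideal ⇒ P_in = P_out, so I_p = P_out/V_p = 376.67/230 = 1.64 A.

I_p ≈ 1.64 A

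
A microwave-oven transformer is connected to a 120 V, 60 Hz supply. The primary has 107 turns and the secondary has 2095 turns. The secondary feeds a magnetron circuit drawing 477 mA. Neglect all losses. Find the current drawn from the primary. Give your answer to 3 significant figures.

For an ideal transformer I_p N_p = I_s N_s, so I_p = 0.477 × 2095/107 = 9.34 A.

I_p ≈ 9.34 A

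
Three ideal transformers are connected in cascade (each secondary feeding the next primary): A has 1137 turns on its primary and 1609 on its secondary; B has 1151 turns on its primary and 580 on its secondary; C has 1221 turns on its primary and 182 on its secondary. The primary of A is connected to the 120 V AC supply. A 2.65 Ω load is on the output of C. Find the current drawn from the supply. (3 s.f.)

After A: V = 120.00 × 1609/1137 = 169.82 V.
After B: V = 169.82 × 580/1151 = 85.572 V.
After C: V = 85.572 × 182/1221 = 12.755 V.
I_load = 12.755/2.65 = 4.8133 A, so P_out = 12.755 × 4.8133 = 61.394 W.
All ideal ⇒ P_in = P_out, so I_supply = 61.394/120 = 0.512 A.

I_supply ≈ 0.512 A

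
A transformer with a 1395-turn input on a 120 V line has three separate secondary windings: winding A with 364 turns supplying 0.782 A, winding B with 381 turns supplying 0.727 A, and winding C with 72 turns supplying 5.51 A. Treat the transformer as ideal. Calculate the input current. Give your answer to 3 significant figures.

V_A = 120 × 364/1395 = 31.312 V; V_B = 120 × 381/1395 = 32.774 V; V_C = 120 × 72/1395 = 6.1935 V.
P_out = V_A I_A + V_B I_B + V_C I_C = 31.312×0.782 + 32.774×0.727 + 6.1935×5.51 = 24.486 + 23.827 + 34.126 = 82.439 W.
Ideal ⇒ P_in = P_out, so I_in = P_out/V_in = 82.439/120 = 0.687 A.

I_in ≈ 0.687 A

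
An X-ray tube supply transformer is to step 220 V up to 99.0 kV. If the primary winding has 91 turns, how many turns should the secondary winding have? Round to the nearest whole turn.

N_s = 40950 turns

N_s/N_p = V_s/V_p, so N_s = 91 × 99000/220 = 40950.0 ≈ 40950 turns.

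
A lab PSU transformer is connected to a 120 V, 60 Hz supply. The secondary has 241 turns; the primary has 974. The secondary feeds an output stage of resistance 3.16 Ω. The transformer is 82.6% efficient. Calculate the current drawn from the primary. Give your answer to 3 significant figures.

V_s = 120 × 241/974 = 29.692 V.
I_s = V_s/R = 29.692/3.16 = 9.3962 A.
P_out = V_s I_s = 29.692 × 9.3962 = 278.99 W.
P_in = P_out/η = 278.99/0.826 = 337.76 W.
I_p = P_in/V_p = 337.76/120 = 2.81 A.

I_p ≈ 2.81 A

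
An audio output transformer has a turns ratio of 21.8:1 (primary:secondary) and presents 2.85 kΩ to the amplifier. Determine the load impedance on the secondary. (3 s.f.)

Z_s ≈ 6.00 Ω

Z_s = Z_p/(N_p/N_s)² = 2850/21.8² = 6.00 Ω.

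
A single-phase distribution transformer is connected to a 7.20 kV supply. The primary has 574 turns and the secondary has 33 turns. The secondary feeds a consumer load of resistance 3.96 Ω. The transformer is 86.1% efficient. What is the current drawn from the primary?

V_s = 7200 × 33/574 = 413.94 V.
I_s = V_s/R = 413.94/3.96 = 104.53 A.
P_out = V_s I_s = 413.94 × 104.53 = 43269 W.
P_in = P_out/η = 43269/0.861 = 50254 W.
I_p = P_in/V_p = 50254/7200 = 6.98 A.

I_p ≈ 6.98 A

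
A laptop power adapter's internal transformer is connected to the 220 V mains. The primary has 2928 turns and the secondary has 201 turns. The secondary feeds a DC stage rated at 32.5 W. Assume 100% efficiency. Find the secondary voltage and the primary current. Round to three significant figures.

V_s ≈ 15.1 V, I_p ≈ 0.148 A

V_s = V_p × N_s/N_p = 220 × 201/2928 = 15.102 V.
I_s = P/V_s = 32.5/15.102 = 2.1520 A.
I_p = I_s × N_s/N_p = 2.1520 × 201/2928 = 0.148 A.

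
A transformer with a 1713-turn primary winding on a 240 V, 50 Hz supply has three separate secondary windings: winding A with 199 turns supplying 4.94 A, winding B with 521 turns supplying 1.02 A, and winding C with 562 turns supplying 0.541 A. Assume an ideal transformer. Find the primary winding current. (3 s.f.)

V_A = 240 × 199/1713 = 27.881 V; V_B = 240 × 521/1713 = 72.995 V; V_C = 240 × 562/1713 = 78.739 V.
P_out = V_A I_A + V_B I_B + V_C I_C = 27.881×4.94 + 72.995×1.02 + 78.739×0.541 = 137.73 + 74.455 + 42.598 = 254.78 W.
Ideal ⇒ P_in = P_out, so I_p = P_out/V_p = 254.78/240 = 1.06 A.

I_p ≈ 1.06 A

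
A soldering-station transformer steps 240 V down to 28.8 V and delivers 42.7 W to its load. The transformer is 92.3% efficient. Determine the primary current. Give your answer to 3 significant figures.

I_p ≈ 0.193 A

P_in = P_out/η = 42.7/0.923 = 46.262 W.
I_p = P_in/V_p = 46.262/240 = 0.193 A.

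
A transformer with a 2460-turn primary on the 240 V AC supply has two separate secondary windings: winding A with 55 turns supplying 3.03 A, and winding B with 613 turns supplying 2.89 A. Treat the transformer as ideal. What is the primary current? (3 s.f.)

V_A = 240 × 55/2460 = 5.3659 V; V_B = 240 × 613/2460 = 59.805 V.
P_out = V_A I_A + V_B I_B = 5.3659×3.03 + 59.805×2.89 = 16.259 + 172.84 = 189.09 W.
Ideal ⇒ P_in = P_out, so I_p = P_out/V_p = 189.09/240 = 0.788 A.

I_p ≈ 0.788 A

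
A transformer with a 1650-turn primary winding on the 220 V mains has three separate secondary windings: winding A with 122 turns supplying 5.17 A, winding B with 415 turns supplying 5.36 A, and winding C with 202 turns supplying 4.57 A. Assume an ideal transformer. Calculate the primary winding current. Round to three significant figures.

V_A = 220 × 122/1650 = 16.267 V; V_B = 220 × 415/1650 = 55.333 V; V_C = 220 × 202/1650 = 26.933 V.
P_out = V_A I_A + V_B I_B + V_C I_C = 16.267×5.17 + 55.333×5.36 + 26.933×4.57 = 84.099 + 296.59 + 123.09 = 503.77 W.
Ideal ⇒ P_in = P_out, so I_p = P_out/V_p = 503.77/220 = 2.29 A.

I_p ≈ 2.29 A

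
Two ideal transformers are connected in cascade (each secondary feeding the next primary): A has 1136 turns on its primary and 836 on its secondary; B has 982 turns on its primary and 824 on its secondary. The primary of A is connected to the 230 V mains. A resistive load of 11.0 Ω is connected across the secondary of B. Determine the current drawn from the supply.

I_supply ≈ 7.97 A

After A: V = 230.00 × 836/1136 = 169.26 V.
After B: V = 169.26 × 824/982 = 142.03 V.
I_load = 142.03/11.0 = 12.912 A, so P_out = 142.03 × 12.912 = 1833.8 W.
All ideal ⇒ P_in = P_out, so I_supply = 1833.8/230 = 7.97 A.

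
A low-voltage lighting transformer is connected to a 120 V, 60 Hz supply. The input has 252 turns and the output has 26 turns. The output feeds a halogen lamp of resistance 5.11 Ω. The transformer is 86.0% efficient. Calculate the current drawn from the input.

I_in ≈ 0.291 A

V_out = 120 × 26/252 = 12.381 V.
I_out = V_out/R = 12.381/5.11 = 2.4229 A.
P_out = V_out I_out = 12.381 × 2.4229 = 29.998 W.
P_in = P_out/η = 29.998/0.860 = 34.881 W.
I_in = P_in/V_in = 34.881/120 = 0.291 A.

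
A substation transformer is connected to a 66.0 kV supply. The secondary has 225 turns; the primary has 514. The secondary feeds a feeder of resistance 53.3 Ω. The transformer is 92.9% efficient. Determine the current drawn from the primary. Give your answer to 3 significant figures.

V_s = 66000 × 225/514 = 28891 V.
I_s = V_s/R = 28891/53.3 = 542.05 A.
P_out = V_s I_s = 28891 × 542.05 = 1.5660×10^7 W.
P_in = P_out/η = 1.5660×10^7/0.929 = 1.6857×10^7 W.
I_p = P_in/V_p = 1.6857×10^7/66000 = 255 A.

I_p ≈ 255 A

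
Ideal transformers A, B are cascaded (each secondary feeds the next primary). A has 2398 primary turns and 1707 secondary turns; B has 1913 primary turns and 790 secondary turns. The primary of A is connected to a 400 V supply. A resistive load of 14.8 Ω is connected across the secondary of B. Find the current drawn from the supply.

After A: V = 400.00 × 1707/2398 = 284.74 V.
After B: V = 284.74 × 790/1913 = 117.59 V.
I_load = 117.59/14.8 = 7.9450 A, so P_out = 117.59 × 7.9450 = 934.22 W.
All ideal ⇒ P_in = P_out, so I_supply = 934.22/400 = 2.34 A.

I_supply ≈ 2.34 A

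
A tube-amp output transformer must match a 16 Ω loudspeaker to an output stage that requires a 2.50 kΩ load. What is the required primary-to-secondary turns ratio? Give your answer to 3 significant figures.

Z_p/Z_s = (N_p/N_s)², so N_p/N_s = √(2500/16) = √156 = 12.5.

N_p/N_s ≈ 12.5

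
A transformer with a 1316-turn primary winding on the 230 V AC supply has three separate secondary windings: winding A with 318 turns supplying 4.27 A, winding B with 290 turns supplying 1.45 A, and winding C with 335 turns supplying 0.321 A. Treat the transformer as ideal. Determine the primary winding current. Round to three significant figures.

V_A = 230 × 318/1316 = 55.578 V; V_B = 230 × 290/1316 = 50.684 V; V_C = 230 × 335/1316 = 58.549 V.
P_out = V_A I_A + V_B I_B + V_C I_C = 55.578×4.27 + 50.684×1.45 + 58.549×0.321 = 237.32 + 73.492 + 18.794 = 329.60 W.
Ideal ⇒ P_in = P_out, so I_p = P_out/V_p = 329.60/230 = 1.43 A.

I_p ≈ 1.43 A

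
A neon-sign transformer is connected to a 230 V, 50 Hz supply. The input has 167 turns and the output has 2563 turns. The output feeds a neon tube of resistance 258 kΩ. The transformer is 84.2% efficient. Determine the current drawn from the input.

V_out = 230 × 2563/167 = 3529.9 V.
I_out = V_out/R = 3529.9/258000 = 0.013682 A.
P_out = V_out I_out = 3529.9 × 0.013682 = 48.295 W.
P_in = P_out/η = 48.295/0.842 = 57.357 W.
I_in = P_in/V_in = 57.357/230 = 0.249 A.

I_in ≈ 0.249 A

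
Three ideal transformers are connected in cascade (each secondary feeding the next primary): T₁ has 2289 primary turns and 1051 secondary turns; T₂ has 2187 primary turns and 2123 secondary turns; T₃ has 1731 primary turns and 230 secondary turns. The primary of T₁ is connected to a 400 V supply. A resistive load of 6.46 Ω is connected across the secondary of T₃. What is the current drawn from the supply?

After T₁: V = 400.00 × 1051/2289 = 183.66 V.
After T₂: V = 183.66 × 2123/2187 = 178.29 V.
After T₃: V = 178.29 × 230/1731 = 23.689 V.
I_load = 23.689/6.46 = 3.6670 A, so P_out = 23.689 × 3.6670 = 86.869 W.
All ideal ⇒ P_in = P_out, so I_supply = 86.869/400 = 0.217 A.

I_supply ≈ 0.217 A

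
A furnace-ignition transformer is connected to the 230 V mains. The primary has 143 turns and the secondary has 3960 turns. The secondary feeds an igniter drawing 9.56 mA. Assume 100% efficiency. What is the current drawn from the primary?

For an ideal transformer I_p N_p = I_s N_s, so I_p = 0.00956 × 3960/143 = 0.265 A.

I_p ≈ 0.265 A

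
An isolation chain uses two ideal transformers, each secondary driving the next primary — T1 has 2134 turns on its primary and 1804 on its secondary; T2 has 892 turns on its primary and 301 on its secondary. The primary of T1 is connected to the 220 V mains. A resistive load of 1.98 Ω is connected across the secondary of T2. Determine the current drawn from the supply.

After T1: V = 220.00 × 1804/2134 = 185.98 V.
After T2: V = 185.98 × 301/892 = 62.758 V.
I_load = 62.758/1.98 = 31.696 A, so P_out = 62.758 × 31.696 = 1989.2 W.
All ideal ⇒ P_in = P_out, so I_supply = 1989.2/220 = 9.04 A.

I_supply ≈ 9.04 A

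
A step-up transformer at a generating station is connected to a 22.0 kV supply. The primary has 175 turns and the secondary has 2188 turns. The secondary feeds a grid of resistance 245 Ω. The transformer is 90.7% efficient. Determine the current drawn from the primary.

I_p ≈ 15500 A

V_s = 22000 × 2188/175 = 275060 V.
I_s = V_s/R = 275060/245 = 1122.7 A.
P_out = V_s I_s = 275060 × 1122.7 = 3.0881×10^8 W.
P_in = P_out/η = 3.0881×10^8/0.907 = 3.4048×10^8 W.
I_p = P_in/V_p = 3.4048×10^8/22000 = 15500 A.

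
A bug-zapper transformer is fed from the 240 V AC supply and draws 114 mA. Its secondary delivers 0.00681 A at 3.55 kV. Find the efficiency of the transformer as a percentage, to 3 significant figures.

P_in = 240 × 0.114 = 27.3600 W.
P_out = 3550 × 0.00681 = 24.1755 W.
η = P_out/P_in = 24.1755/27.3600 = 0.884.

η ≈ 88.4%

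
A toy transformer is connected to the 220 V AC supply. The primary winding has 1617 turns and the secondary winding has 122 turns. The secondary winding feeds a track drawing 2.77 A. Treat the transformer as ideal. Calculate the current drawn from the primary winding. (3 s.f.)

For an ideal transformer I_p N_p = I_s N_s, so I_p = 2.77 × 122/1617 = 0.209 A.

I_p ≈ 0.209 A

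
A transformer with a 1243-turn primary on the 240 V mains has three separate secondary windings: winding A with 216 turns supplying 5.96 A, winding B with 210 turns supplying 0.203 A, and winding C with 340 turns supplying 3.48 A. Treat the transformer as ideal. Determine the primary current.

I_p ≈ 2.02 A

V_A = 240 × 216/1243 = 41.706 V; V_B = 240 × 210/1243 = 40.547 V; V_C = 240 × 340/1243 = 65.648 V.
P_out = V_A I_A + V_B I_B + V_C I_C = 41.706×5.96 + 40.547×0.203 + 65.648×3.48 = 248.57 + 8.2311 + 228.45 = 485.25 W.
Ideal ⇒ P_in = P_out, so I_p = P_out/V_p = 485.25/240 = 2.02 A.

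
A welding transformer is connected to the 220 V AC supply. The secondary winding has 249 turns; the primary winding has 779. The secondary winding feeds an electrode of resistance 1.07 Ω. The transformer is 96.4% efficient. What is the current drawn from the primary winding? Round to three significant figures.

I_p ≈ 21.8 A

V_s = 220 × 249/779 = 70.321 V.
I_s = V_s/R = 70.321/1.07 = 65.720 A.
P_out = V_s I_s = 70.321 × 65.720 = 4621.5 W.
P_in = P_out/η = 4621.5/0.964 = 4794.1 W.
I_p = P_in/V_p = 4794.1/220 = 21.8 A.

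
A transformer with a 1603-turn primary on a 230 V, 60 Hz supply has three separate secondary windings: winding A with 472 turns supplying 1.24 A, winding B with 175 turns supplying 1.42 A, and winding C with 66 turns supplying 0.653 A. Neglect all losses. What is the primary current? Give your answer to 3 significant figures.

I_p ≈ 0.547 A

V_A = 230 × 472/1603 = 67.723 V; V_B = 230 × 175/1603 = 25.109 V; V_C = 230 × 66/1603 = 9.4697 V.
P_out = V_A I_A + V_B I_B + V_C I_C = 67.723×1.24 + 25.109×1.42 + 9.4697×0.653 = 83.977 + 35.655 + 6.1837 = 125.82 W.
Ideal ⇒ P_in = P_out, so I_p = P_out/V_p = 125.82/230 = 0.547 A.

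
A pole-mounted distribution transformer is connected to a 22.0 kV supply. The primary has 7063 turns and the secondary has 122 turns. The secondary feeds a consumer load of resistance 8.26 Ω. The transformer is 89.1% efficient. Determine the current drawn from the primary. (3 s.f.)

V_s = 22000 × 122/7063 = 380.01 V.
I_s = V_s/R = 380.01/8.26 = 46.006 A.
P_out = V_s I_s = 380.01 × 46.006 = 17483 W.
P_in = P_out/η = 17483/0.891 = 19621 W.
I_p = P_in/V_p = 19621/22000 = 0.892 A.

I_p ≈ 0.892 A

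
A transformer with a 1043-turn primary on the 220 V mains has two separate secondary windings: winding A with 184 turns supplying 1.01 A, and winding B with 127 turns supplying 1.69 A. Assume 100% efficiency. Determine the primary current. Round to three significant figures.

I_p ≈ 0.384 A

V_A = 220 × 184/1043 = 38.811 V; V_B = 220 × 127/1043 = 26.788 V.
P_out = V_A I_A + V_B I_B = 38.811×1.01 + 26.788×1.69 = 39.199 + 45.272 = 84.471 W.
Ideal ⇒ P_in = P_out, so I_p = P_out/V_p = 84.471/220 = 0.384 A.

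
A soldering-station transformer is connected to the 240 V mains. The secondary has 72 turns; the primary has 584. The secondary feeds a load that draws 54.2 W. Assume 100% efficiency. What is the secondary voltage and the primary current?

V_s ≈ 29.6 V, I_p ≈ 0.226 A

V_s = V_p × N_s/N_p = 240 × 72/584 = 29.589 V.
I_s = P/V_s = 54.2/29.589 = 1.8318 A.
I_p = I_s × N_s/N_p = 1.8318 × 72/584 = 0.226 A.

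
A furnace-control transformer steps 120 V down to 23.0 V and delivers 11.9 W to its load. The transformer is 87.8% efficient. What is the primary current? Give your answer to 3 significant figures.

I_p ≈ 0.113 A

P_in = P_out/η = 11.9/0.878 = 13.554 W.
I_p = P_in/V_p = 13.554/120 = 0.113 A.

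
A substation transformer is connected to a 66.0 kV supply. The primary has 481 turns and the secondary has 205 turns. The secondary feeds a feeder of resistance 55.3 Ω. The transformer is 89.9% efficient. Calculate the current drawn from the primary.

V_s = 66000 × 205/481 = 28129 V.
I_s = V_s/R = 28129/55.3 = 508.66 A.
P_out = V_s I_s = 28129 × 508.66 = 1.4308×10^7 W.
P_in = P_out/η = 1.4308×10^7/0.899 = 1.5916×10^7 W.
I_p = P_in/V_p = 1.5916×10^7/66000 = 241 A.

I_p ≈ 241 A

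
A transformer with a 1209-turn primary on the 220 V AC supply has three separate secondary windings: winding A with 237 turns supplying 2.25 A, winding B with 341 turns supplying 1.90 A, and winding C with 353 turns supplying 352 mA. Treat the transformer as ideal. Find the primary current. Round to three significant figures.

I_p ≈ 1.08 A

V_A = 220 × 237/1209 = 43.127 V; V_B = 220 × 341/1209 = 62.051 V; V_C = 220 × 353/1209 = 64.235 V.
P_out = V_A I_A + V_B I_B + V_C I_C = 43.127×2.25 + 62.051×1.90 + 64.235×0.352 = 97.035 + 117.90 + 22.611 = 237.54 W.
Ideal ⇒ P_in = P_out, so I_p = P_out/V_p = 237.54/220 = 1.08 A.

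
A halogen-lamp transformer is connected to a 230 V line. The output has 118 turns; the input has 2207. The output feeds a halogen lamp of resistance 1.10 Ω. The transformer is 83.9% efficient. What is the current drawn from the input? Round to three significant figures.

V_out = 230 × 118/2207 = 12.297 V.
I_out = V_out/R = 12.297/1.10 = 11.179 A.
P_out = V_out I_out = 12.297 × 11.179 = 137.47 W.
P_in = P_out/η = 137.47/0.839 = 163.86 W.
I_in = P_in/V_in = 163.86/230 = 0.712 A.

I_in ≈ 0.712 A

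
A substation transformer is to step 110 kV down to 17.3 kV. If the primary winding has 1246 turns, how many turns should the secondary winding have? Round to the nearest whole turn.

N_s = 196 turns

N_s/N_p = V_s/V_p, so N_s = 1246 × 17300/110000 = 196.0 ≈ 196 turns.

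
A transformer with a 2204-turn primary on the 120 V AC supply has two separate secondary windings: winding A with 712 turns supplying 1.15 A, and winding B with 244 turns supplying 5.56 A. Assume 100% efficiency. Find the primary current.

V_A = 120 × 712/2204 = 38.766 V; V_B = 120 × 244/2204 = 13.285 V.
P_out = V_A I_A + V_B I_B = 38.766×1.15 + 13.285×5.56 = 44.581 + 73.864 = 118.45 W.
Ideal ⇒ P_in = P_out, so I_p = P_out/V_p = 118.45/120 = 0.987 A.

I_p ≈ 0.987 A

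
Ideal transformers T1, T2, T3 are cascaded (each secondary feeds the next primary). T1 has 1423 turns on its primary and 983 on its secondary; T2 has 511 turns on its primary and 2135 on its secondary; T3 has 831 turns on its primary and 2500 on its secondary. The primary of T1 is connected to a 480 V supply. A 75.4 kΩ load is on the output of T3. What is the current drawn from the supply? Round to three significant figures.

Secondary of T1: V = 480.00 × 983/1423 = 331.58 V.
Secondary of T2: V = 331.58 × 2135/511 = 1385.4 V.
Secondary of T3: V = 1385.4 × 2500/831 = 4167.8 V.
I_load = 4167.8/75400 = 0.055276 A, so P_out = 4167.8 × 0.055276 = 230.38 W.
All ideal ⇒ P_in = P_out, so I_supply = 230.38/480 = 0.480 A.

I_supply ≈ 0.480 A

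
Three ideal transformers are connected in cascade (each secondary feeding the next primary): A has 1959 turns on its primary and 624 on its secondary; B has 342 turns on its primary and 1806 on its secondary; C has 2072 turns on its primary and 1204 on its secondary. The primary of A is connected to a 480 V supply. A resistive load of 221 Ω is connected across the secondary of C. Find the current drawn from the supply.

I_supply ≈ 2.07 A

Secondary of A: V = 480.00 × 624/1959 = 152.89 V.
Secondary of B: V = 152.89 × 1806/342 = 807.39 V.
Secondary of C: V = 807.39 × 1204/2072 = 469.16 V.
I_load = 469.16/221 = 2.1229 A, so P_out = 469.16 × 2.1229 = 995.97 W.
All ideal ⇒ P_in = P_out, so I_supply = 995.97/480 = 2.07 A.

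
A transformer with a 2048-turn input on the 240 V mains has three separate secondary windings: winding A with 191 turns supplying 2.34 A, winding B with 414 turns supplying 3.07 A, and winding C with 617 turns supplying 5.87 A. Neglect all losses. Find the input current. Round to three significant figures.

I_in ≈ 2.61 A

V_A = 240 × 191/2048 = 22.383 V; V_B = 240 × 414/2048 = 48.516 V; V_C = 240 × 617/2048 = 72.305 V.
P_out = V_A I_A + V_B I_B + V_C I_C = 22.383×2.34 + 48.516×3.07 + 72.305×5.87 = 52.376 + 148.94 + 424.43 = 625.75 W.
Ideal ⇒ P_in = P_out, so I_in = P_out/V_in = 625.75/240 = 2.61 A.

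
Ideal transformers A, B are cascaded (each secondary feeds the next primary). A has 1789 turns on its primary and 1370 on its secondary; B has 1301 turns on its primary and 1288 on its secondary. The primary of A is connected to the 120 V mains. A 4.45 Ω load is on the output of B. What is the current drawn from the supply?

After A: V = 120.00 × 1370/1789 = 91.895 V.
After B: V = 91.895 × 1288/1301 = 90.977 V.
I_load = 90.977/4.45 = 20.444 A, so P_out = 90.977 × 20.444 = 1859.9 W.
All ideal ⇒ P_in = P_out, so I_supply = 1859.9/120 = 15.5 A.

I_supply ≈ 15.5 A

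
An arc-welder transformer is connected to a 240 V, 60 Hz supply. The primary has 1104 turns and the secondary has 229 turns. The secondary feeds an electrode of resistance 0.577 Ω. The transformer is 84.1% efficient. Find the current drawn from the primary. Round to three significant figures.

I_p ≈ 21.3 A

V_s = 240 × 229/1104 = 49.783 V.
I_s = V_s/R = 49.783/0.577 = 86.278 A.
P_out = V_s I_s = 49.783 × 86.278 = 4295.2 W.
P_in = P_out/η = 4295.2/0.841 = 5107.2 W.
I_p = P_in/V_p = 5107.2/240 = 21.3 A.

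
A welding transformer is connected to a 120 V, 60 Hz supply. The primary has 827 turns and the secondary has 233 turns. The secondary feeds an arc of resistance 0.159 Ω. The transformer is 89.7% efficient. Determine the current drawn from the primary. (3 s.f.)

V_s = 120 × 233/827 = 33.809 V.
I_s = V_s/R = 33.809/0.159 = 212.63 A.
P_out = V_s I_s = 33.809 × 212.63 = 7189.0 W.
P_in = P_out/η = 7189.0/0.897 = 8014.5 W.
I_p = P_in/V_p = 8014.5/120 = 66.8 A.

I_p ≈ 66.8 A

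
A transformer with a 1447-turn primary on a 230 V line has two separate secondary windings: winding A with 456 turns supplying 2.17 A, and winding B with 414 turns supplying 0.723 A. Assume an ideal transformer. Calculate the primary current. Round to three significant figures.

V_A = 230 × 456/1447 = 72.481 V; V_B = 230 × 414/1447 = 65.805 V.
P_out = V_A I_A + V_B I_B = 72.481×2.17 + 65.805×0.723 = 157.28 + 47.577 = 204.86 W.
Ideal ⇒ P_in = P_out, so I_p = P_out/V_p = 204.86/230 = 0.891 A.

I_p ≈ 0.891 A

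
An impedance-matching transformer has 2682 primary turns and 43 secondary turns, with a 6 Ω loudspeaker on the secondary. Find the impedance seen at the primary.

Z_p ≈ 23300 Ω

Z_p = (N_p/N_s)² × Z_s = (2682/43)² × 6 = 23300 Ω.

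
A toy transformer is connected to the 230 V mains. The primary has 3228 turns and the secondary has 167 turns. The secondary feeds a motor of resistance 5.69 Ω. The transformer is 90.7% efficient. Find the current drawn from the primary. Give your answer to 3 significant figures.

V_s = 230 × 167/3228 = 11.899 V.
I_s = V_s/R = 11.899/5.69 = 2.0912 A.
P_out = V_s I_s = 11.899 × 2.0912 = 24.883 W.
P_in = P_out/η = 24.883/0.907 = 27.435 W.
I_p = P_in/V_p = 27.435/230 = 0.119 A.

I_p ≈ 0.119 A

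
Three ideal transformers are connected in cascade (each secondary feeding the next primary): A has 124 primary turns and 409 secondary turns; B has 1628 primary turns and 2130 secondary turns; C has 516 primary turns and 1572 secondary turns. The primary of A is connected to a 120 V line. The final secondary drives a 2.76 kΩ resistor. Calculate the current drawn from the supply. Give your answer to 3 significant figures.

I_supply ≈ 7.52 A

After A: V = 120.00 × 409/124 = 395.81 V.
After B: V = 395.81 × 2130/1628 = 517.85 V.
After C: V = 517.85 × 1572/516 = 1577.7 V.
I_load = 1577.7/2760 = 0.57161 A, so P_out = 1577.7 × 0.57161 = 901.81 W.
All ideal ⇒ P_in = P_out, so I_supply = 901.81/120 = 7.52 A.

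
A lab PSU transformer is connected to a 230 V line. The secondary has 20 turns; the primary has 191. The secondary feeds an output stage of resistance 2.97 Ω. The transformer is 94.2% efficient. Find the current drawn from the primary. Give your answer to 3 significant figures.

V_s = 230 × 20/191 = 24.084 V.
I_s = V_s/R = 24.084/2.97 = 8.1090 A.
P_out = V_s I_s = 24.084 × 8.1090 = 195.30 W.
P_in = P_out/η = 195.30/0.942 = 207.32 W.
I_p = P_in/V_p = 207.32/230 = 0.901 A.

I_p ≈ 0.901 A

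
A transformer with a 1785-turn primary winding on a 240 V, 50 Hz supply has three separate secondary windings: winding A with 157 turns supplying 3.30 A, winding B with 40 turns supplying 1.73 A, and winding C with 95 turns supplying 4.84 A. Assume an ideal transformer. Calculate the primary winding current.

I_p ≈ 0.587 A

V_A = 240 × 157/1785 = 21.109 V; V_B = 240 × 40/1785 = 5.3782 V; V_C = 240 × 95/1785 = 12.773 V.
P_out = V_A I_A + V_B I_B + V_C I_C = 21.109×3.30 + 5.3782×1.73 + 12.773×4.84 = 69.661 + 9.3042 + 61.822 = 140.79 W.
Ideal ⇒ P_in = P_out, so I_p = P_out/V_p = 140.79/240 = 0.587 A.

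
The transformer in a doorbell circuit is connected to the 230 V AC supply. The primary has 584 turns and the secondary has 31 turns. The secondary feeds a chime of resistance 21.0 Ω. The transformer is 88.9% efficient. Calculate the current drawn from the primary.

I_p ≈ 0.0347 A

V_s = 230 × 31/584 = 12.209 V.
I_s = V_s/R = 12.209/21.0 = 0.58138 A.
P_out = V_s I_s = 12.209 × 0.58138 = 7.0980 W.
P_in = P_out/η = 7.0980/0.889 = 7.9842 W.
I_p = P_in/V_p = 7.9842/230 = 0.0347 A.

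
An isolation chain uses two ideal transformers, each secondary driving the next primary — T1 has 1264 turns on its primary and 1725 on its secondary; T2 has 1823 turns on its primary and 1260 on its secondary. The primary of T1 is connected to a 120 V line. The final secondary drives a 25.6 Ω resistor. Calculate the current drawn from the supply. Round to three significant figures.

After T1: V = 120.00 × 1725/1264 = 163.77 V.
After T2: V = 163.77 × 1260/1823 = 113.19 V.
I_load = 113.19/25.6 = 4.4215 A, so P_out = 113.19 × 4.4215 = 500.47 W.
All ideal ⇒ P_in = P_out, so I_supply = 500.47/120 = 4.17 A.

I_supply ≈ 4.17 A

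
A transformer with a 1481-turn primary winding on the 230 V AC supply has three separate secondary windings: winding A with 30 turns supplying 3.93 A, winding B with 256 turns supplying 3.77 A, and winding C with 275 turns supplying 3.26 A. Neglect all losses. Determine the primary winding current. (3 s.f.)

I_p ≈ 1.34 A

V_A = 230 × 30/1481 = 4.6590 V; V_B = 230 × 256/1481 = 39.757 V; V_C = 230 × 275/1481 = 42.708 V.
P_out = V_A I_A + V_B I_B + V_C I_C = 4.6590×3.93 + 39.757×3.77 + 42.708×3.26 = 18.310 + 149.88 + 139.23 = 307.42 W.
Ideal ⇒ P_in = P_out, so I_p = P_out/V_p = 307.42/230 = 1.34 A.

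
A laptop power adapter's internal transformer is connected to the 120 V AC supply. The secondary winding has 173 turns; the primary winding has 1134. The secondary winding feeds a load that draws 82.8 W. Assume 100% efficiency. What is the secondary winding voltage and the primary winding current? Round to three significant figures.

V_s = V_p × N_s/N_p = 120 × 173/1134 = 18.307 V.
I_s = P/V_s = 82.8/18.307 = 4.5229 A.
I_p = I_s × N_s/N_p = 4.5229 × 173/1134 = 0.690 A.

V_s ≈ 18.3 V, I_p ≈ 0.690 A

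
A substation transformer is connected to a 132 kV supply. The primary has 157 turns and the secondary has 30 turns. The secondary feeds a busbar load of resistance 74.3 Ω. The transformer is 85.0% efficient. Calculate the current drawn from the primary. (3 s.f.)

I_p ≈ 76.3 A

V_s = 132000 × 30/157 = 25223 V.
I_s = V_s/R = 25223/74.3 = 339.47 A.
P_out = V_s I_s = 25223 × 339.47 = 8.5625×10^6 W.
P_in = P_out/η = 8.5625×10^6/0.850 = 1.0074×10^7 W.
I_p = P_in/V_p = 1.0074×10^7/132000 = 76.3 A.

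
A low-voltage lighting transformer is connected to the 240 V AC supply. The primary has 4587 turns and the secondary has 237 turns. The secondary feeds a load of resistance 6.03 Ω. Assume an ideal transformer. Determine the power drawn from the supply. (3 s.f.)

P ≈ 25.5 W

V_s = V_p × N_s/N_p = 240 × 237/4587 = 12.400 V.
I_s = V_s/R = 12.400/6.03 = 2.0564 A.
I_p = I_s × N_s/N_p = 2.0564 × 237/4587 = 0.10625 A.
P = V_p I_p = 240 × 0.10625 = 25.5 W.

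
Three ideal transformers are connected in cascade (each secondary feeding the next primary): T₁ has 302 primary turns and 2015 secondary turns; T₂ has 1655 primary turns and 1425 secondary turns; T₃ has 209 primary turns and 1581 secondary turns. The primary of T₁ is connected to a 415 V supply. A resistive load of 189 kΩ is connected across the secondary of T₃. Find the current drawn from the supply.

Secondary of T₁: V = 415.00 × 2015/302 = 2769.0 V.
Secondary of T₂: V = 2769.0 × 1425/1655 = 2384.1 V.
Secondary of T₃: V = 2384.1 × 1581/209 = 18035 V.
I_load = 18035/189000 = 0.095424 A, so P_out = 18035 × 0.095424 = 1721.0 W.
All ideal ⇒ P_in = P_out, so I_supply = 1721.0/415 = 4.15 A.

I_supply ≈ 4.15 A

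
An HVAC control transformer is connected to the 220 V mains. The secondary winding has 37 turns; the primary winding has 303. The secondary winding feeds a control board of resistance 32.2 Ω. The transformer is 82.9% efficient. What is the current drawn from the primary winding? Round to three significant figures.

I_p ≈ 0.123 A

V_s = 220 × 37/303 = 26.865 V.
I_s = V_s/R = 26.865/32.2 = 0.83431 A.
P_out = V_s I_s = 26.865 × 0.83431 = 22.413 W.
P_in = P_out/η = 22.413/0.829 = 27.037 W.
I_p = P_in/V_p = 27.037/220 = 0.123 A.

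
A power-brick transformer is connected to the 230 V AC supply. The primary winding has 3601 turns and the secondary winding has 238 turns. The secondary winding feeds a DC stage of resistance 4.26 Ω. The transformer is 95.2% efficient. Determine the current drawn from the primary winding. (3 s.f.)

V_s = 230 × 238/3601 = 15.201 V.
I_s = V_s/R = 15.201/4.26 = 3.5684 A.
P_out = V_s I_s = 15.201 × 3.5684 = 54.244 W.
P_in = P_out/η = 54.244/0.952 = 56.979 W.
I_p = P_in/V_p = 56.979/230 = 0.248 A.

I_p ≈ 0.248 A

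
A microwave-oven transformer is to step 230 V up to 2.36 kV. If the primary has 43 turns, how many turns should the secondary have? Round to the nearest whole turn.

N_s = 441 turns

N_s/N_p = V_s/V_p, so N_s = 43 × 2360/230 = 441.2 ≈ 441 turns.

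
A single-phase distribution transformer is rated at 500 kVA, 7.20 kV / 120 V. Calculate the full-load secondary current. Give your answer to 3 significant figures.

I_s = S/V_s = 500000/120 = 4170 A.

I_s ≈ 4170 A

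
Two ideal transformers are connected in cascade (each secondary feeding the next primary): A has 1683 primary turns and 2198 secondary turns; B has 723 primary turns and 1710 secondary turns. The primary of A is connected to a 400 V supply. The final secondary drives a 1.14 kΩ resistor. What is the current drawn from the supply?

Secondary of A: V = 400.00 × 2198/1683 = 522.40 V.
Secondary of B: V = 522.40 × 1710/723 = 1235.6 V.
I_load = 1235.6/1140 = 1.0838 A, so P_out = 1235.6 × 1.0838 = 1339.1 W.
All ideal ⇒ P_in = P_out, so I_supply = 1339.1/400 = 3.35 A.

I_supply ≈ 3.35 A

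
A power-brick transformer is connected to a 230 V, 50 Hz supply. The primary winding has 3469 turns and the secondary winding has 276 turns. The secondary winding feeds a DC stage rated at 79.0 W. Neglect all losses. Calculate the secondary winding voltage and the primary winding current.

V_s ≈ 18.3 V, I_p ≈ 0.343 A

V_s = V_p × N_s/N_p = 230 × 276/3469 = 18.299 V.
I_s = P/V_s = 79.0/18.299 = 4.3171 A.
I_p = I_s × N_s/N_p = 4.3171 × 276/3469 = 0.343 A.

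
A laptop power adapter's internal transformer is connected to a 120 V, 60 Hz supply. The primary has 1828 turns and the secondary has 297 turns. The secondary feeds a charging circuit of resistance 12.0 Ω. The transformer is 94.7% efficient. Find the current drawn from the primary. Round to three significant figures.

I_p ≈ 0.279 A

V_s = 120 × 297/1828 = 19.497 V.
I_s = V_s/R = 19.497/12.0 = 1.6247 A.
P_out = V_s I_s = 19.497 × 1.6247 = 31.677 W.
P_in = P_out/η = 31.677/0.947 = 33.450 W.
I_p = P_in/V_p = 33.450/120 = 0.279 A.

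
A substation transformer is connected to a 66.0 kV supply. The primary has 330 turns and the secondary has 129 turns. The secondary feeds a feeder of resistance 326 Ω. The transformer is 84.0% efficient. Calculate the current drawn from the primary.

I_p ≈ 36.8 A

V_s = 66000 × 129/330 = 25800 V.
I_s = V_s/R = 25800/326 = 79.141 A.
P_out = V_s I_s = 25800 × 79.141 = 2.0418×10^6 W.
P_in = P_out/η = 2.0418×10^6/0.840 = 2.4308×10^6 W.
I_p = P_in/V_p = 2.4308×10^6/66000 = 36.8 A.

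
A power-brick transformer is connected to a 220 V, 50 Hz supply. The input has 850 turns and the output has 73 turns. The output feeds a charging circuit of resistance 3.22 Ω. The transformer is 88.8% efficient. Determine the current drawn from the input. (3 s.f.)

V_out = 220 × 73/850 = 18.894 V.
I_out = V_out/R = 18.894/3.22 = 5.8677 A.
P_out = V_out I_out = 18.894 × 5.8677 = 110.87 W.
P_in = P_out/η = 110.87/0.888 = 124.85 W.
I_in = P_in/V_in = 124.85/220 = 0.567 A.

I_in ≈ 0.567 A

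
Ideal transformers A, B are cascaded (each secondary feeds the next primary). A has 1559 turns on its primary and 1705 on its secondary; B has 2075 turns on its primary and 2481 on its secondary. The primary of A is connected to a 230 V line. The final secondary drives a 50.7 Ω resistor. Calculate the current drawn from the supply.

I_supply ≈ 7.76 A

Secondary of A: V = 230.00 × 1705/1559 = 251.54 V.
Secondary of B: V = 251.54 × 2481/2075 = 300.76 V.
I_load = 300.76/50.7 = 5.9321 A, so P_out = 300.76 × 5.9321 = 1784.1 W.
All ideal ⇒ P_in = P_out, so I_supply = 1784.1/230 = 7.76 A.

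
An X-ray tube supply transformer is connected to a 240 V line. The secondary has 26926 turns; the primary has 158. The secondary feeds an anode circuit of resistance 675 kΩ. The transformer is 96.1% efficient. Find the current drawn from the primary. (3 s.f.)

V_s = 240 × 26926/158 = 40900 V.
I_s = V_s/R = 40900/675000 = 0.060593 A.
P_out = V_s I_s = 40900 × 0.060593 = 2478.3 W.
P_in = P_out/η = 2478.3/0.961 = 2578.8 W.
I_p = P_in/V_p = 2578.8/240 = 10.7 A.

I_p ≈ 10.7 A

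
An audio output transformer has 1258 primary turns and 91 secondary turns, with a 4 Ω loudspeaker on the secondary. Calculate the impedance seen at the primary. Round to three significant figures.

Z_p = (N_p/N_s)² × Z_s = (1258/91)² × 4 = 764 Ω.

Z_p ≈ 764 Ω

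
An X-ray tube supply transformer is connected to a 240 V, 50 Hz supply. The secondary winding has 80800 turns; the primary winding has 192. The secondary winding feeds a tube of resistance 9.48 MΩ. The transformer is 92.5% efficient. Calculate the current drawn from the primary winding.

I_p ≈ 4.85 A

V_s = 240 × 80800/192 = 101000 V.
I_s = V_s/R = 101000/(9.48×10^6) = 0.010654 A.
P_out = V_s I_s = 101000 × 0.010654 = 1076.1 W.
P_in = P_out/η = 1076.1/0.925 = 1163.3 W.
I_p = P_in/V_p = 1163.3/240 = 4.85 A.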